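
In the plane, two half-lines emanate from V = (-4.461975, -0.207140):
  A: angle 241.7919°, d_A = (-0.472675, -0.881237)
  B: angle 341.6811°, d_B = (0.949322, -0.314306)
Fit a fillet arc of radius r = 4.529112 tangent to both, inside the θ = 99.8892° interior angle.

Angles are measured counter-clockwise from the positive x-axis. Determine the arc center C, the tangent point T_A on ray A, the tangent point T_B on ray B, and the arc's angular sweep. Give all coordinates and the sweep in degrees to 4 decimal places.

bisector direction at 291.7365° = (0.370339,-0.928897)
center distance |VC| = r/sin(θ/2) = 4.529112/sin(49.9446°) = 5.917139
C = V + |VC|·bis = (-2.2706,-5.7036)
T_A = V + ((C−V)·d_A)·d_A = V + 3.8078·d_A = (-6.2618,-3.5628)
T_B = V + ((C−V)·d_B)·d_B = V + 3.8078·d_B = (-0.8471,-1.4040)
sweep = 180° − θ = 80.1108°

center=(-2.2706,-5.7036) T_A=(-6.2618,-3.5628) T_B=(-0.8471,-1.4040) sweep=80.1108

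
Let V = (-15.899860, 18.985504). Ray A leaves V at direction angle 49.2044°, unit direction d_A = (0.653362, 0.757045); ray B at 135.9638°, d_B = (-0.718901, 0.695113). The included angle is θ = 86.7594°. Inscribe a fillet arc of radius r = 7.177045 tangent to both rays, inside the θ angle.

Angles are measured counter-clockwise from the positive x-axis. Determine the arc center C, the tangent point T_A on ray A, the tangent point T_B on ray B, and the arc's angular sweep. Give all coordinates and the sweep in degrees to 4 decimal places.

bisector direction at 92.5841° = (-0.045086,0.998983)
center distance |VC| = r/sin(θ/2) = 7.177045/sin(43.3797°) = 10.449521
C = V + |VC|·bis = (-16.3710,29.4244)
T_A = V + ((C−V)·d_A)·d_A = V + 7.5949·d_A = (-10.9376,24.7352)
T_B = V + ((C−V)·d_B)·d_B = V + 7.5949·d_B = (-21.3598,24.2648)
sweep = 180° − θ = 93.2406°

center=(-16.3710,29.4244) T_A=(-10.9376,24.7352) T_B=(-21.3598,24.2648) sweep=93.2406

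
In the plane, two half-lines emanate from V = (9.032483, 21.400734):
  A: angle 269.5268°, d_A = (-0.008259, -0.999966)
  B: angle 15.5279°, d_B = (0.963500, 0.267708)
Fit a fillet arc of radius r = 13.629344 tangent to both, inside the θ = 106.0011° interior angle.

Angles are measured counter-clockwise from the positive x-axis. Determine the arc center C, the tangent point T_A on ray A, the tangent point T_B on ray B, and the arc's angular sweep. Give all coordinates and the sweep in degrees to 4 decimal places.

bisector direction at 322.5274° = (0.793644,-0.608383)
center distance |VC| = r/sin(θ/2) = 13.629344/sin(53.0005°) = 17.065664
C = V + |VC|·bis = (22.5765,11.0183)
T_A = V + ((C−V)·d_A)·d_A = V + 10.2702·d_A = (8.9477,11.1308)
T_B = V + ((C−V)·d_B)·d_B = V + 10.2702·d_B = (18.9279,24.1502)
sweep = 180° − θ = 73.9989°

center=(22.5765,11.0183) T_A=(8.9477,11.1308) T_B=(18.9279,24.1502) sweep=73.9989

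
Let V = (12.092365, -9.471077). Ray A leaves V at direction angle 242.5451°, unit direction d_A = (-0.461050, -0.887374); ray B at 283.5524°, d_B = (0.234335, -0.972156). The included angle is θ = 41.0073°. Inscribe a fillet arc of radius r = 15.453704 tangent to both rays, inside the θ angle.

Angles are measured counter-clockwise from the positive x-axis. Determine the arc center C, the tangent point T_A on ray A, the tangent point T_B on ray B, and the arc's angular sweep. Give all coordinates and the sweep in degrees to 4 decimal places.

center=(6.7528,-53.2666) T_A=(-6.9604,-46.1416) T_B=(21.7762,-49.6452) sweep=138.9927

bisector direction at 263.0487° = (-0.121025,-0.992649)
center distance |VC| = r/sin(θ/2) = 15.453704/sin(20.5037°) = 44.119777
C = V + |VC|·bis = (6.7528,-53.2666)
T_A = V + ((C−V)·d_A)·d_A = V + 41.3248·d_A = (-6.9604,-46.1416)
T_B = V + ((C−V)·d_B)·d_B = V + 41.3248·d_B = (21.7762,-49.6452)
sweep = 180° − θ = 138.9927°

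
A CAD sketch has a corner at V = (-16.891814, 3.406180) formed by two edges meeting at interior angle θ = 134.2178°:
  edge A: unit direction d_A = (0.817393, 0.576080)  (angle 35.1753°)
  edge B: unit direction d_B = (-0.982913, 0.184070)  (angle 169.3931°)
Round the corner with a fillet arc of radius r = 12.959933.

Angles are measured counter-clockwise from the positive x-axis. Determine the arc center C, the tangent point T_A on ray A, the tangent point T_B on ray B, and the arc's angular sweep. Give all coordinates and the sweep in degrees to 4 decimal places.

center=(-19.8849,17.1519) T_A=(-12.4189,6.5586) T_B=(-22.2704,4.4134) sweep=45.7822

bisector direction at 102.2842° = (-0.212761,0.977104)
center distance |VC| = r/sin(θ/2) = 12.959933/sin(67.1089°) = 14.067833
C = V + |VC|·bis = (-19.8849,17.1519)
T_A = V + ((C−V)·d_A)·d_A = V + 5.4721·d_A = (-12.4189,6.5586)
T_B = V + ((C−V)·d_B)·d_B = V + 5.4721·d_B = (-22.2704,4.4134)
sweep = 180° − θ = 45.7822°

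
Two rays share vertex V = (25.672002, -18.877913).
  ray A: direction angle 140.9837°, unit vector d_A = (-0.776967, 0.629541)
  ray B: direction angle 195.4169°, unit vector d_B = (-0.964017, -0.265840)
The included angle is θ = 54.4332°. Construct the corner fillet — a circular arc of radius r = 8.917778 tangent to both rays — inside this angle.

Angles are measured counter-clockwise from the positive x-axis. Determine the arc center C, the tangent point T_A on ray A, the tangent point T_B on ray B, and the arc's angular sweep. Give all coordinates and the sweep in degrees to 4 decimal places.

bisector direction at 168.2003° = (-0.978868,0.204491)
center distance |VC| = r/sin(θ/2) = 8.917778/sin(27.2166°) = 19.498565
C = V + |VC|·bis = (6.5855,-14.8906)
T_A = V + ((C−V)·d_A)·d_A = V + 17.3398·d_A = (12.1996,-7.9618)
T_B = V + ((C−V)·d_B)·d_B = V + 17.3398·d_B = (8.9562,-23.4875)
sweep = 180° − θ = 125.5668°

center=(6.5855,-14.8906) T_A=(12.1996,-7.9618) T_B=(8.9562,-23.4875) sweep=125.5668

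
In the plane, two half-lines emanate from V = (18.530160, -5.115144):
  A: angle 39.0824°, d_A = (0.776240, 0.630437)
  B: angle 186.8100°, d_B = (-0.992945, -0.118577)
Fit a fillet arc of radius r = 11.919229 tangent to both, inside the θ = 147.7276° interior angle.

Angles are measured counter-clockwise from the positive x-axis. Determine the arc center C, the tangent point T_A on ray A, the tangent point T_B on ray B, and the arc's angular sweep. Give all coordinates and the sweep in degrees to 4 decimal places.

bisector direction at 112.9462° = (-0.389867,0.920871)
center distance |VC| = r/sin(θ/2) = 11.919229/sin(73.8638°) = 12.408060
C = V + |VC|·bis = (13.6927,6.3111)
T_A = V + ((C−V)·d_A)·d_A = V + 3.4485·d_A = (21.2070,-2.9411)
T_B = V + ((C−V)·d_B)·d_B = V + 3.4485·d_B = (15.1060,-5.5241)
sweep = 180° − θ = 32.2724°

center=(13.6927,6.3111) T_A=(21.2070,-2.9411) T_B=(15.1060,-5.5241) sweep=32.2724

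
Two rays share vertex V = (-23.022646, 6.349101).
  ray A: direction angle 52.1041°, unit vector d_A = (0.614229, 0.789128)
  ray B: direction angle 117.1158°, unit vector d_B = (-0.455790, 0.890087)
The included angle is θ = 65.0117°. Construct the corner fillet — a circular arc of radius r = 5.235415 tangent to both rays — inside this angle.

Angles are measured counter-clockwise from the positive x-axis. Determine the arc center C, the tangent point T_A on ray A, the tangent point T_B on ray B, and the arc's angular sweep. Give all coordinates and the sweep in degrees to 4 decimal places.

center=(-22.1075,16.0484) T_A=(-17.9761,12.8327) T_B=(-26.7675,13.6621) sweep=114.9883

bisector direction at 84.6100° = (0.093935,0.995578)
center distance |VC| = r/sin(θ/2) = 5.235415/sin(32.5059°) = 9.742378
C = V + |VC|·bis = (-22.1075,16.0484)
T_A = V + ((C−V)·d_A)·d_A = V + 8.2161·d_A = (-17.9761,12.8327)
T_B = V + ((C−V)·d_B)·d_B = V + 8.2161·d_B = (-26.7675,13.6621)
sweep = 180° − θ = 114.9883°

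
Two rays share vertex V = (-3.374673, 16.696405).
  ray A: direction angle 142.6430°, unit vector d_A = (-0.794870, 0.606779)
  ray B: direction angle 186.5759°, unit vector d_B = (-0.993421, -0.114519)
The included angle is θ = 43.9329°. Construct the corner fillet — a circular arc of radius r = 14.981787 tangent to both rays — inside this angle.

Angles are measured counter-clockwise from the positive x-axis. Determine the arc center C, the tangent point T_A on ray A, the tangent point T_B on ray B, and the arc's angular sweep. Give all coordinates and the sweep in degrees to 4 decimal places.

bisector direction at 164.6095° = (-0.964139,0.265397)
center distance |VC| = r/sin(θ/2) = 14.981787/sin(21.9664°) = 40.051442
C = V + |VC|·bis = (-41.9898,27.3259)
T_A = V + ((C−V)·d_A)·d_A = V + 37.1438·d_A = (-32.8992,39.2345)
T_B = V + ((C−V)·d_B)·d_B = V + 37.1438·d_B = (-40.2741,12.4427)
sweep = 180° − θ = 136.0671°

center=(-41.9898,27.3259) T_A=(-32.8992,39.2345) T_B=(-40.2741,12.4427) sweep=136.0671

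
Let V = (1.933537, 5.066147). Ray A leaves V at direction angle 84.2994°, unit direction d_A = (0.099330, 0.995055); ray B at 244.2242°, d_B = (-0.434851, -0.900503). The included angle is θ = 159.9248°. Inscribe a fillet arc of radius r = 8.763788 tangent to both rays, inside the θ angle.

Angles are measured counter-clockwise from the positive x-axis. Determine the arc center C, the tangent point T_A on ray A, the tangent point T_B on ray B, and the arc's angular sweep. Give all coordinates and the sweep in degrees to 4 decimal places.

center=(-6.6328,7.4802) T_A=(2.0876,6.6097) T_B=(1.2590,3.6693) sweep=20.0752

bisector direction at 164.2618° = (-0.962511,0.271242)
center distance |VC| = r/sin(θ/2) = 8.763788/sin(79.9624°) = 8.900015
C = V + |VC|·bis = (-6.6328,7.4802)
T_A = V + ((C−V)·d_A)·d_A = V + 1.5512·d_A = (2.0876,6.6097)
T_B = V + ((C−V)·d_B)·d_B = V + 1.5512·d_B = (1.2590,3.6693)
sweep = 180° − θ = 20.0752°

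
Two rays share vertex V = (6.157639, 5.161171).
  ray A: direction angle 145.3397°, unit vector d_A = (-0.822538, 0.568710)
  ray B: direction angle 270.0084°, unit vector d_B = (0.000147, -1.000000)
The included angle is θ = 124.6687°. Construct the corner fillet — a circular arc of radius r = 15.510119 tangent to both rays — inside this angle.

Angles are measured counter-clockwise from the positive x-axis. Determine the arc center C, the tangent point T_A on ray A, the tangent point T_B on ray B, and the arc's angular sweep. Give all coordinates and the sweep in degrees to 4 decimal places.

bisector direction at 207.6740° = (-0.885604,-0.464441)
center distance |VC| = r/sin(θ/2) = 15.510119/sin(62.3344°) = 17.512258
C = V + |VC|·bis = (-9.3513,-2.9722)
T_A = V + ((C−V)·d_A)·d_A = V + 8.1311·d_A = (-0.5305,9.7854)
T_B = V + ((C−V)·d_B)·d_B = V + 8.1311·d_B = (6.1588,-2.9700)
sweep = 180° − θ = 55.3313°

center=(-9.3513,-2.9722) T_A=(-0.5305,9.7854) T_B=(6.1588,-2.9700) sweep=55.3313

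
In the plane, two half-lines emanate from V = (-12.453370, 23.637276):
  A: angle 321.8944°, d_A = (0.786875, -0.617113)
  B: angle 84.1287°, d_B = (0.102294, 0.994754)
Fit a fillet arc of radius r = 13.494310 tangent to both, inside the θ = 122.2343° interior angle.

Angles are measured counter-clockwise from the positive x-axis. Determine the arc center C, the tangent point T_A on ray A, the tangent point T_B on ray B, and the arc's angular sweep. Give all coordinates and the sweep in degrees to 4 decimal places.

center=(1.7316,29.6618) T_A=(-6.5959,19.0435) T_B=(-11.6919,31.0422) sweep=57.7657

bisector direction at 23.0115° = (0.920426,0.390917)
center distance |VC| = r/sin(θ/2) = 13.494310/sin(61.1172°) = 15.411340
C = V + |VC|·bis = (1.7316,29.6618)
T_A = V + ((C−V)·d_A)·d_A = V + 7.4440·d_A = (-6.5959,19.0435)
T_B = V + ((C−V)·d_B)·d_B = V + 7.4440·d_B = (-11.6919,31.0422)
sweep = 180° − θ = 57.7657°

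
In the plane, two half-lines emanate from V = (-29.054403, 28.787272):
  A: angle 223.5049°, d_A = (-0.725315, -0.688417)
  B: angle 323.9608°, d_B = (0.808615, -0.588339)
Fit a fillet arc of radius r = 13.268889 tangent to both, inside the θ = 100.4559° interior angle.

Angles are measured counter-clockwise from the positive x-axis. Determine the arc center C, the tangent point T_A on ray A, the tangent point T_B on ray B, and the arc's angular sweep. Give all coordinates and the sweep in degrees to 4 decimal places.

center=(-27.9305,11.5601) T_A=(-37.0650,21.1842) T_B=(-20.1239,22.2895) sweep=79.5441

bisector direction at 273.7328° = (0.065104,-0.997878)
center distance |VC| = r/sin(θ/2) = 13.268889/sin(50.2279°) = 17.263809
C = V + |VC|·bis = (-27.9305,11.5601)
T_A = V + ((C−V)·d_A)·d_A = V + 11.0443·d_A = (-37.0650,21.1842)
T_B = V + ((C−V)·d_B)·d_B = V + 11.0443·d_B = (-20.1239,22.2895)
sweep = 180° − θ = 79.5441°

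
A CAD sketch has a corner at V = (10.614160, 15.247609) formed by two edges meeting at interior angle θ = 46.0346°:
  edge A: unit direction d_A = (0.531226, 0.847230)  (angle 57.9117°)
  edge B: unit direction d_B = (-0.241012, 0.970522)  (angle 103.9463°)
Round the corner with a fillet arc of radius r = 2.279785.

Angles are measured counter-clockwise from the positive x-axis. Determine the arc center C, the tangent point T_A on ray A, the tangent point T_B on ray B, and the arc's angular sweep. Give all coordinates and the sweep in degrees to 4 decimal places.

center=(11.5334,21.0052) T_A=(13.4649,19.7941) T_B=(9.3208,20.4558) sweep=133.9654

bisector direction at 80.9290° = (0.157658,0.987494)
center distance |VC| = r/sin(θ/2) = 2.279785/sin(23.0173°) = 5.830517
C = V + |VC|·bis = (11.5334,21.0052)
T_A = V + ((C−V)·d_A)·d_A = V + 5.3663·d_A = (13.4649,19.7941)
T_B = V + ((C−V)·d_B)·d_B = V + 5.3663·d_B = (9.3208,20.4558)
sweep = 180° − θ = 133.9654°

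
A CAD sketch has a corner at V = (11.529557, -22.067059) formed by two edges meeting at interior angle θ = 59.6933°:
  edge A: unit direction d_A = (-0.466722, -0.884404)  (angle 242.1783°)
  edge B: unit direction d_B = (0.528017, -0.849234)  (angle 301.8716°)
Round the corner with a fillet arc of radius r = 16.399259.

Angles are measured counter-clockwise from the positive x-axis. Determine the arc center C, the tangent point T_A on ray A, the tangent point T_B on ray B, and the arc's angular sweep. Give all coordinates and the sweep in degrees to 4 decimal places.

center=(12.6939,-54.9979) T_A=(-1.8097,-47.3440) T_B=(26.6207,-46.3388) sweep=120.3067

bisector direction at 272.0249° = (0.035335,-0.999376)
center distance |VC| = r/sin(θ/2) = 16.399259/sin(29.8467°) = 32.951391
C = V + |VC|·bis = (12.6939,-54.9979)
T_A = V + ((C−V)·d_A)·d_A = V + 28.5807·d_A = (-1.8097,-47.3440)
T_B = V + ((C−V)·d_B)·d_B = V + 28.5807·d_B = (26.6207,-46.3388)
sweep = 180° − θ = 120.3067°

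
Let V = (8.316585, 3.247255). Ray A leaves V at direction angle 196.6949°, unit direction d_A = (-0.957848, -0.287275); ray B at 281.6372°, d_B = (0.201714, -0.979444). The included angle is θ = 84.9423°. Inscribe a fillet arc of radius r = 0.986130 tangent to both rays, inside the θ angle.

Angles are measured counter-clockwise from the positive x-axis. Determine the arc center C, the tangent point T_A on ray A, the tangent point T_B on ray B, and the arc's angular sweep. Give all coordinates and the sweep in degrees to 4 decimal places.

center=(7.5680,1.9932) T_A=(7.2847,2.9378) T_B=(8.5339,2.1921) sweep=95.0577

bisector direction at 239.1660° = (-0.512552,-0.858656)
center distance |VC| = r/sin(θ/2) = 0.986130/sin(42.4712°) = 1.460460
C = V + |VC|·bis = (7.5680,1.9932)
T_A = V + ((C−V)·d_A)·d_A = V + 1.0773·d_A = (7.2847,2.9378)
T_B = V + ((C−V)·d_B)·d_B = V + 1.0773·d_B = (8.5339,2.1921)
sweep = 180° − θ = 95.0577°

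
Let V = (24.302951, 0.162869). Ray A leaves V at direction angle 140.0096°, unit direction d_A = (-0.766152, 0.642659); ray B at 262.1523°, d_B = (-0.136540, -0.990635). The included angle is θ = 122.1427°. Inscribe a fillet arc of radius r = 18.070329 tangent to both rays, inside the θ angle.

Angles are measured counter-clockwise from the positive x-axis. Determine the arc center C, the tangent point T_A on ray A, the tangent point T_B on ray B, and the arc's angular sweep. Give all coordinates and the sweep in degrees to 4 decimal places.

bisector direction at 201.0810° = (-0.933073,-0.359687)
center distance |VC| = r/sin(θ/2) = 18.070329/sin(61.0714°) = 20.646548
C = V + |VC|·bis = (5.0382,-7.2634)
T_A = V + ((C−V)·d_A)·d_A = V + 9.9872·d_A = (16.6513,6.5812)
T_B = V + ((C−V)·d_B)·d_B = V + 9.9872·d_B = (22.9393,-9.7307)
sweep = 180° − θ = 57.8573°

center=(5.0382,-7.2634) T_A=(16.6513,6.5812) T_B=(22.9393,-9.7307) sweep=57.8573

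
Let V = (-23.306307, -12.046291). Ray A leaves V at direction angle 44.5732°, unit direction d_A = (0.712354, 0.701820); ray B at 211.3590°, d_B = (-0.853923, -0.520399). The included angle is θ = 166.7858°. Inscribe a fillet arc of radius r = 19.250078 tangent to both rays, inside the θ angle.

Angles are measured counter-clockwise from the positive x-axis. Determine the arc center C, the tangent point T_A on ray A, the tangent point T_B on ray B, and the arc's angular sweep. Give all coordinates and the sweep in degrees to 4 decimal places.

center=(-35.2280,3.2315) T_A=(-21.7180,-10.4814) T_B=(-25.2103,-13.2066) sweep=13.2142

bisector direction at 127.9661° = (-0.615195,0.788375)
center distance |VC| = r/sin(θ/2) = 19.250078/sin(83.3929°) = 19.378782
C = V + |VC|·bis = (-35.2280,3.2315)
T_A = V + ((C−V)·d_A)·d_A = V + 2.2297·d_A = (-21.7180,-10.4814)
T_B = V + ((C−V)·d_B)·d_B = V + 2.2297·d_B = (-25.2103,-13.2066)
sweep = 180° − θ = 13.2142°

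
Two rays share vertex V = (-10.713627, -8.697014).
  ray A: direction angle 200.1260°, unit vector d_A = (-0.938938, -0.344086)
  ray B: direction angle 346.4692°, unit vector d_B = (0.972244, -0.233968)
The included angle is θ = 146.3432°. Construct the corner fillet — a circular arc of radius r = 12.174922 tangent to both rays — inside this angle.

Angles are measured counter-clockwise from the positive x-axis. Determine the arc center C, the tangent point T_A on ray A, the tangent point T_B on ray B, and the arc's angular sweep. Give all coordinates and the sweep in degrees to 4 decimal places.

bisector direction at 273.2976° = (0.057522,-0.998344)
center distance |VC| = r/sin(θ/2) = 12.174922/sin(73.1716°) = 12.719626
C = V + |VC|·bis = (-9.9820,-21.3956)
T_A = V + ((C−V)·d_A)·d_A = V + 3.6824·d_A = (-14.1712,-9.9641)
T_B = V + ((C−V)·d_B)·d_B = V + 3.6824·d_B = (-7.1334,-9.5586)
sweep = 180° − θ = 33.6568°

center=(-9.9820,-21.3956) T_A=(-14.1712,-9.9641) T_B=(-7.1334,-9.5586) sweep=33.6568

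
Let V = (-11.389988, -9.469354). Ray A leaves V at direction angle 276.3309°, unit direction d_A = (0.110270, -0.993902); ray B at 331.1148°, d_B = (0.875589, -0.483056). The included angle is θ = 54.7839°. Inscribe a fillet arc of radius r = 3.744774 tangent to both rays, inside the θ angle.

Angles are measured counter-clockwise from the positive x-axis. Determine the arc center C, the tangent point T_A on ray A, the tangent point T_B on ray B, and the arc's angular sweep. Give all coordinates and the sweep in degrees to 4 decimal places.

bisector direction at 303.7228° = (0.555176,-0.831733)
center distance |VC| = r/sin(θ/2) = 3.744774/sin(27.3920°) = 8.139485
C = V + |VC|·bis = (-6.8711,-16.2392)
T_A = V + ((C−V)·d_A)·d_A = V + 7.2269·d_A = (-10.5931,-16.6522)
T_B = V + ((C−V)·d_B)·d_B = V + 7.2269·d_B = (-5.0622,-12.9603)
sweep = 180° − θ = 125.2161°

center=(-6.8711,-16.2392) T_A=(-10.5931,-16.6522) T_B=(-5.0622,-12.9603) sweep=125.2161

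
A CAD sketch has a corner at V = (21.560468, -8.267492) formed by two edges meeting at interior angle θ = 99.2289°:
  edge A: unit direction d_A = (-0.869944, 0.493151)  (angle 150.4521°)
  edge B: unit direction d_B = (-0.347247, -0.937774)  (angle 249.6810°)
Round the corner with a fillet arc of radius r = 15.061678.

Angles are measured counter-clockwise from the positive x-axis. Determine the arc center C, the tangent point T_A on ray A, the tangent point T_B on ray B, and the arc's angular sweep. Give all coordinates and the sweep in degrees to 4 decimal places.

center=(2.9871,-15.0521) T_A=(10.4148,-1.9493) T_B=(17.1116,-20.2822) sweep=80.7711

bisector direction at 200.0666° = (-0.939295,-0.343111)
center distance |VC| = r/sin(θ/2) = 15.061678/sin(49.6144°) = 19.773721
C = V + |VC|·bis = (2.9871,-15.0521)
T_A = V + ((C−V)·d_A)·d_A = V + 12.8119·d_A = (10.4148,-1.9493)
T_B = V + ((C−V)·d_B)·d_B = V + 12.8119·d_B = (17.1116,-20.2822)
sweep = 180° − θ = 80.7711°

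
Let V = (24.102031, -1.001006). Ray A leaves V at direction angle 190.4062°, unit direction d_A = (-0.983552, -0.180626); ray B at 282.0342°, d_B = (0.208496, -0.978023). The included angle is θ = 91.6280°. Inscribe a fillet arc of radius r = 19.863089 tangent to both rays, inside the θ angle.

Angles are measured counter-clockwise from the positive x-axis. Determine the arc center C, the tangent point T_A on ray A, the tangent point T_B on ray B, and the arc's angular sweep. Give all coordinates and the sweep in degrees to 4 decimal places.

center=(8.7008,-24.0246) T_A=(5.1130,-4.4883) T_B=(28.1274,-19.8833) sweep=88.3720

bisector direction at 236.2202° = (-0.556003,-0.831181)
center distance |VC| = r/sin(θ/2) = 19.863089/sin(45.8140°) = 27.699926
C = V + |VC|·bis = (8.7008,-24.0246)
T_A = V + ((C−V)·d_A)·d_A = V + 19.3066·d_A = (5.1130,-4.4883)
T_B = V + ((C−V)·d_B)·d_B = V + 19.3066·d_B = (28.1274,-19.8833)
sweep = 180° − θ = 88.3720°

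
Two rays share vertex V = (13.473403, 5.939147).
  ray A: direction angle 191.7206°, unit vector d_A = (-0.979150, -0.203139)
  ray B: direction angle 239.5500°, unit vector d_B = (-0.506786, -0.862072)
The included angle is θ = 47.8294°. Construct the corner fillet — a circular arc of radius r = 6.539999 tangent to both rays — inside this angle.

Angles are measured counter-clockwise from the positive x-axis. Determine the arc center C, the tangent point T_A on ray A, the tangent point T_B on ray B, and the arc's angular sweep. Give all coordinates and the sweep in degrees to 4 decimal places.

bisector direction at 215.6353° = (-0.812742,-0.582624)
center distance |VC| = r/sin(θ/2) = 6.539999/sin(23.9147°) = 16.133162
C = V + |VC|·bis = (0.3613,-3.4604)
T_A = V + ((C−V)·d_A)·d_A = V + 14.7481·d_A = (-0.9672,2.9432)
T_B = V + ((C−V)·d_B)·d_B = V + 14.7481·d_B = (5.9993,-6.7748)
sweep = 180° − θ = 132.1706°

center=(0.3613,-3.4604) T_A=(-0.9672,2.9432) T_B=(5.9993,-6.7748) sweep=132.1706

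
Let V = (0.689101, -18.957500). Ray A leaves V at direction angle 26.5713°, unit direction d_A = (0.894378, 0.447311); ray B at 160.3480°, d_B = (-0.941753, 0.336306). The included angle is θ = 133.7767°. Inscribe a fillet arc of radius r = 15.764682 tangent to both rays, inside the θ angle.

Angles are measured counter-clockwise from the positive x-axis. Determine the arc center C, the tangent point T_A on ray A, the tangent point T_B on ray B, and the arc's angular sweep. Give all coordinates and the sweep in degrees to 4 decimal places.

bisector direction at 93.4597° = (-0.060346,0.998178)
center distance |VC| = r/sin(θ/2) = 15.764682/sin(66.8884°) = 17.140336
C = V + |VC|·bis = (-0.3452,-1.8484)
T_A = V + ((C−V)·d_A)·d_A = V + 6.7280·d_A = (6.7065,-15.9480)
T_B = V + ((C−V)·d_B)·d_B = V + 6.7280·d_B = (-5.6470,-16.6948)
sweep = 180° − θ = 46.2233°

center=(-0.3452,-1.8484) T_A=(6.7065,-15.9480) T_B=(-5.6470,-16.6948) sweep=46.2233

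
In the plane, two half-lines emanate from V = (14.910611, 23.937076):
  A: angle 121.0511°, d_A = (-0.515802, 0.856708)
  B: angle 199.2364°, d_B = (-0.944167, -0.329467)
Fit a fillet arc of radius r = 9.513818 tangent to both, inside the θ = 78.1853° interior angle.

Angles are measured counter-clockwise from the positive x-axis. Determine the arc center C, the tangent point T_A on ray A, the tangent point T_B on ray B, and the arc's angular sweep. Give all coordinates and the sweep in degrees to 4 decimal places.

bisector direction at 160.1438° = (-0.940548,0.339661)
center distance |VC| = r/sin(θ/2) = 9.513818/sin(39.0926°) = 15.087498
C = V + |VC|·bis = (0.7201,29.0617)
T_A = V + ((C−V)·d_A)·d_A = V + 11.7098·d_A = (8.8707,33.9690)
T_B = V + ((C−V)·d_B)·d_B = V + 11.7098·d_B = (3.8546,20.0791)
sweep = 180° − θ = 101.8147°

center=(0.7201,29.0617) T_A=(8.8707,33.9690) T_B=(3.8546,20.0791) sweep=101.8147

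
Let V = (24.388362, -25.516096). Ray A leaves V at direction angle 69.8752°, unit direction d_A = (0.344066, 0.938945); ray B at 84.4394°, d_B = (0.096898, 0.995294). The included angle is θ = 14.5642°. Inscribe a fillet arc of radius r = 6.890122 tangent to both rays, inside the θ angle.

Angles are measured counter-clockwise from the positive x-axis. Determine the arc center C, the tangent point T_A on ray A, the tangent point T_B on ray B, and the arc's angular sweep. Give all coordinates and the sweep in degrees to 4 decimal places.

bisector direction at 77.1573° = (0.222275,0.974984)
center distance |VC| = r/sin(θ/2) = 6.890122/sin(7.2821°) = 54.357912
C = V + |VC|·bis = (36.4708,27.4820)
T_A = V + ((C−V)·d_A)·d_A = V + 53.9195·d_A = (42.9402,25.1113)
T_B = V + ((C−V)·d_B)·d_B = V + 53.9195·d_B = (29.6131,28.1496)
sweep = 180° − θ = 165.4358°

center=(36.4708,27.4820) T_A=(42.9402,25.1113) T_B=(29.6131,28.1496) sweep=165.4358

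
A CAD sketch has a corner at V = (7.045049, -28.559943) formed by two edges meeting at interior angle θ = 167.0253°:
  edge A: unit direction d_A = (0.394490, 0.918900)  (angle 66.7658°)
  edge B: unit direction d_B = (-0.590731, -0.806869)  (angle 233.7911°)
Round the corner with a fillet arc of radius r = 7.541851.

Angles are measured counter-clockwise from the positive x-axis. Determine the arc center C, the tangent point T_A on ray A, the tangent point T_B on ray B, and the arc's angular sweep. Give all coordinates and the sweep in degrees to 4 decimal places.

center=(0.4532,-24.7967) T_A=(7.3834,-27.7719) T_B=(6.5384,-29.2519) sweep=12.9747

bisector direction at 150.2784° = (-0.868445,0.495785)
center distance |VC| = r/sin(θ/2) = 7.541851/sin(83.5126°) = 7.590454
C = V + |VC|·bis = (0.4532,-24.7967)
T_A = V + ((C−V)·d_A)·d_A = V + 0.8576·d_A = (7.3834,-27.7719)
T_B = V + ((C−V)·d_B)·d_B = V + 0.8576·d_B = (6.5384,-29.2519)
sweep = 180° − θ = 12.9747°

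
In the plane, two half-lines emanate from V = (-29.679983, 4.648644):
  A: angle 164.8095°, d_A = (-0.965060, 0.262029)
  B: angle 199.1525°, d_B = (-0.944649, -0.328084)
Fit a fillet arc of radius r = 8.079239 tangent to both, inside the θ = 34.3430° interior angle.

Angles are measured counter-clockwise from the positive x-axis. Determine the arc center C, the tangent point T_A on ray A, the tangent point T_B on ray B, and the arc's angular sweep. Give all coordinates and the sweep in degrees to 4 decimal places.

bisector direction at 181.9810° = (-0.999402,-0.034568)
center distance |VC| = r/sin(θ/2) = 8.079239/sin(17.1715°) = 27.365651
C = V + |VC|·bis = (-57.0293,3.7027)
T_A = V + ((C−V)·d_A)·d_A = V + 26.1458·d_A = (-54.9123,11.4996)
T_B = V + ((C−V)·d_B)·d_B = V + 26.1458·d_B = (-54.3786,-3.9294)
sweep = 180° − θ = 145.6570°

center=(-57.0293,3.7027) T_A=(-54.9123,11.4996) T_B=(-54.3786,-3.9294) sweep=145.6570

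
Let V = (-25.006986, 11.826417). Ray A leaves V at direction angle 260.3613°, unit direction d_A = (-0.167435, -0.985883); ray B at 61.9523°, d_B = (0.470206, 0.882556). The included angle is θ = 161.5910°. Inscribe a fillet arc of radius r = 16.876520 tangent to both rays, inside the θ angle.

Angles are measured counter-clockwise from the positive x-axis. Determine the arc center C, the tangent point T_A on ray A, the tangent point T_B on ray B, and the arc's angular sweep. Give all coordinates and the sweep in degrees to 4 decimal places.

center=(-8.8266,6.3045) T_A=(-25.4649,9.1303) T_B=(-23.7211,14.2400) sweep=18.4090

bisector direction at 341.1568° = (0.946406,-0.322979)
center distance |VC| = r/sin(θ/2) = 16.876520/sin(80.7955°) = 17.096662
C = V + |VC|·bis = (-8.8266,6.3045)
T_A = V + ((C−V)·d_A)·d_A = V + 2.7348·d_A = (-25.4649,9.1303)
T_B = V + ((C−V)·d_B)·d_B = V + 2.7348·d_B = (-23.7211,14.2400)
sweep = 180° − θ = 18.4090°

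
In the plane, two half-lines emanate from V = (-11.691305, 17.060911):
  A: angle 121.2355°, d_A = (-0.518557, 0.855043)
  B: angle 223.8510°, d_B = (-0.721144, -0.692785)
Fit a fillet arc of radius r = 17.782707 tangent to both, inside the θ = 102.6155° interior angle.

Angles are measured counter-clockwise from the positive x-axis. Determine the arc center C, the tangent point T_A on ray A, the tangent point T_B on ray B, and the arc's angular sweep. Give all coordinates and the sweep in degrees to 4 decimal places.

center=(-34.2819,20.0177) T_A=(-19.0769,29.2390) T_B=(-21.9623,7.1938) sweep=77.3845

bisector direction at 172.5433° = (-0.991543,0.129778)
center distance |VC| = r/sin(θ/2) = 17.782707/sin(51.3077°) = 22.783300
C = V + |VC|·bis = (-34.2819,20.0177)
T_A = V + ((C−V)·d_A)·d_A = V + 14.2427·d_A = (-19.0769,29.2390)
T_B = V + ((C−V)·d_B)·d_B = V + 14.2427·d_B = (-21.9623,7.1938)
sweep = 180° − θ = 77.3845°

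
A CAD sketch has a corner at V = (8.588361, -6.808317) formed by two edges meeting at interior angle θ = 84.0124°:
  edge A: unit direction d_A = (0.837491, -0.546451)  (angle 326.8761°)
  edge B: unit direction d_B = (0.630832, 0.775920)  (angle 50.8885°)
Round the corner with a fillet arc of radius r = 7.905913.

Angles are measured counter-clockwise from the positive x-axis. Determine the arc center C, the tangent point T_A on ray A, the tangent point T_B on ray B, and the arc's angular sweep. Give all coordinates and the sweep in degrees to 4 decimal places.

bisector direction at 8.8823° = (0.988008,0.154405)
center distance |VC| = r/sin(θ/2) = 7.905913/sin(42.0062°) = 11.813782
C = V + |VC|·bis = (20.2605,-4.9842)
T_A = V + ((C−V)·d_A)·d_A = V + 8.7785·d_A = (15.9403,-11.6053)
T_B = V + ((C−V)·d_B)·d_B = V + 8.7785·d_B = (14.1261,0.0031)
sweep = 180° − θ = 95.9876°

center=(20.2605,-4.9842) T_A=(15.9403,-11.6053) T_B=(14.1261,0.0031) sweep=95.9876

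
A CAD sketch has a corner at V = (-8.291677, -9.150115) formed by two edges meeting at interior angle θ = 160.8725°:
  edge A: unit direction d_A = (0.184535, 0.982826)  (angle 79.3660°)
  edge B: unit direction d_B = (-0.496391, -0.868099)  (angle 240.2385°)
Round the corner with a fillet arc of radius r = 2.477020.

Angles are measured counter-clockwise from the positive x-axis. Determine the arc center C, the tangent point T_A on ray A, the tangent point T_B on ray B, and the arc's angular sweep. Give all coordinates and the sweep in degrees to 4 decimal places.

bisector direction at 159.8022° = (-0.938507,0.345261)
center distance |VC| = r/sin(θ/2) = 2.477020/sin(80.4363°) = 2.511932
C = V + |VC|·bis = (-10.6491,-8.2828)
T_A = V + ((C−V)·d_A)·d_A = V + 0.4173·d_A = (-8.2147,-8.7399)
T_B = V + ((C−V)·d_B)·d_B = V + 0.4173·d_B = (-8.4988,-9.5124)
sweep = 180° − θ = 19.1275°

center=(-10.6491,-8.2828) T_A=(-8.2147,-8.7399) T_B=(-8.4988,-9.5124) sweep=19.1275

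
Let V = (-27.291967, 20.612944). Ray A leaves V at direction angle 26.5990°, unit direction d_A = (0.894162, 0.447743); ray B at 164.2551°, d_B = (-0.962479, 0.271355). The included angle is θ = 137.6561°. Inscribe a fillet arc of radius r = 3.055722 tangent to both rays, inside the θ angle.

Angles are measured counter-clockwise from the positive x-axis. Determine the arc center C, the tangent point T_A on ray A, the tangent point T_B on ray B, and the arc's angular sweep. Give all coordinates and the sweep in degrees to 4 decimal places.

center=(-27.6019,23.8752) T_A=(-26.2337,21.1429) T_B=(-28.4311,20.9341) sweep=42.3439

bisector direction at 95.4271° = (-0.094578,0.995517)
center distance |VC| = r/sin(θ/2) = 3.055722/sin(68.8281°) = 3.276911
C = V + |VC|·bis = (-27.6019,23.8752)
T_A = V + ((C−V)·d_A)·d_A = V + 1.1835·d_A = (-26.2337,21.1429)
T_B = V + ((C−V)·d_B)·d_B = V + 1.1835·d_B = (-28.4311,20.9341)
sweep = 180° − θ = 42.3439°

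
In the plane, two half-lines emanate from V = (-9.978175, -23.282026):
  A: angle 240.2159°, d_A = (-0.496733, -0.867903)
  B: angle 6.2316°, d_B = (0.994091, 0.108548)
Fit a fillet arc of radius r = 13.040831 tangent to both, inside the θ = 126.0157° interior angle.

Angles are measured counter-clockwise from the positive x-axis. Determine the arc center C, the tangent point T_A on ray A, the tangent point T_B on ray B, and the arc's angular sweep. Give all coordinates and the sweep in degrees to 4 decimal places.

center=(-1.9595,-35.5248) T_A=(-13.2777,-29.0470) T_B=(-3.3750,-22.5610) sweep=53.9843

bisector direction at 303.2237° = (0.547910,-0.836537)
center distance |VC| = r/sin(θ/2) = 13.040831/sin(63.0078°) = 14.635045
C = V + |VC|·bis = (-1.9595,-35.5248)
T_A = V + ((C−V)·d_A)·d_A = V + 6.6424·d_A = (-13.2777,-29.0470)
T_B = V + ((C−V)·d_B)·d_B = V + 6.6424·d_B = (-3.3750,-22.5610)
sweep = 180° − θ = 53.9843°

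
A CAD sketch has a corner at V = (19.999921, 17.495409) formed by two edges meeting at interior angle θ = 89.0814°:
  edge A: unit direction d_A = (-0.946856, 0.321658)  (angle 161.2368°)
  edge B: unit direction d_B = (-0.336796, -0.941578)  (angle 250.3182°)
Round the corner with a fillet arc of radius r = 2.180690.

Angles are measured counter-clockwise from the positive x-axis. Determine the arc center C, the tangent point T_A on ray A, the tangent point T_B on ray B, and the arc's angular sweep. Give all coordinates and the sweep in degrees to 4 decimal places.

center=(17.2003,16.1434) T_A=(17.9017,18.2082) T_B=(19.2536,15.4089) sweep=90.9186

bisector direction at 205.7775° = (-0.900490,-0.434878)
center distance |VC| = r/sin(θ/2) = 2.180690/sin(44.5407°) = 3.108984
C = V + |VC|·bis = (17.2003,16.1434)
T_A = V + ((C−V)·d_A)·d_A = V + 2.2159·d_A = (17.9017,18.2082)
T_B = V + ((C−V)·d_B)·d_B = V + 2.2159·d_B = (19.2536,15.4089)
sweep = 180° − θ = 90.9186°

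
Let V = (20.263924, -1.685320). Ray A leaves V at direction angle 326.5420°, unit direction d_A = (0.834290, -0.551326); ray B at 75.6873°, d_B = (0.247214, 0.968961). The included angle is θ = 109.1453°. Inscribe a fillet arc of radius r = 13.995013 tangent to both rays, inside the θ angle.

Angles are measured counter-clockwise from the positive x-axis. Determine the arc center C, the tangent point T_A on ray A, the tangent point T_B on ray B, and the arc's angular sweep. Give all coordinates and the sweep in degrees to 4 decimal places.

bisector direction at 21.1146° = (0.932861,0.360235)
center distance |VC| = r/sin(θ/2) = 13.995013/sin(54.5727°) = 17.174931
C = V + |VC|·bis = (36.2858,4.5017)
T_A = V + ((C−V)·d_A)·d_A = V + 9.9558·d_A = (28.5699,-7.1742)
T_B = V + ((C−V)·d_B)·d_B = V + 9.9558·d_B = (22.7251,7.9615)
sweep = 180° − θ = 70.8547°

center=(36.2858,4.5017) T_A=(28.5699,-7.1742) T_B=(22.7251,7.9615) sweep=70.8547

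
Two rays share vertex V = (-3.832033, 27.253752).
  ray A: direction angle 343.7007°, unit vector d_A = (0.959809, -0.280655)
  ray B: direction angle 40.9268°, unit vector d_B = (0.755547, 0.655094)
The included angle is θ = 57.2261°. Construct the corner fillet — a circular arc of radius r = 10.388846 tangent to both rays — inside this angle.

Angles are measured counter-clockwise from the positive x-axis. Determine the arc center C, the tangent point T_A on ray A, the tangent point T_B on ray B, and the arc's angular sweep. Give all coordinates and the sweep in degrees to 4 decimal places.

center=(17.3624,31.8802) T_A=(14.4467,21.9089) T_B=(10.5567,39.7295) sweep=122.7739

bisector direction at 12.3138° = (0.976994,0.213265)
center distance |VC| = r/sin(θ/2) = 10.388846/sin(28.6131°) = 21.693513
C = V + |VC|·bis = (17.3624,31.8802)
T_A = V + ((C−V)·d_A)·d_A = V + 19.0442·d_A = (14.4467,21.9089)
T_B = V + ((C−V)·d_B)·d_B = V + 19.0442·d_B = (10.5567,39.7295)
sweep = 180° − θ = 122.7739°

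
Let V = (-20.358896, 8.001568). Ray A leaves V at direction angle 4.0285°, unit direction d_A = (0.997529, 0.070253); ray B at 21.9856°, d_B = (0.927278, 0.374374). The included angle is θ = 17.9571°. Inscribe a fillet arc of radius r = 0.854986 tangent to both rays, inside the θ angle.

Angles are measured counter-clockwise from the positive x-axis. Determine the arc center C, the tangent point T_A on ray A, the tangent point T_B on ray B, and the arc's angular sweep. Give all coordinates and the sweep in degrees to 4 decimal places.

bisector direction at 13.0071° = (0.974342,0.225071)
center distance |VC| = r/sin(θ/2) = 0.854986/sin(8.9786°) = 5.478408
C = V + |VC|·bis = (-15.0211,9.2346)
T_A = V + ((C−V)·d_A)·d_A = V + 5.4113·d_A = (-14.9610,8.3817)
T_B = V + ((C−V)·d_B)·d_B = V + 5.4113·d_B = (-15.3411,10.0274)
sweep = 180° − θ = 162.0429°

center=(-15.0211,9.2346) T_A=(-14.9610,8.3817) T_B=(-15.3411,10.0274) sweep=162.0429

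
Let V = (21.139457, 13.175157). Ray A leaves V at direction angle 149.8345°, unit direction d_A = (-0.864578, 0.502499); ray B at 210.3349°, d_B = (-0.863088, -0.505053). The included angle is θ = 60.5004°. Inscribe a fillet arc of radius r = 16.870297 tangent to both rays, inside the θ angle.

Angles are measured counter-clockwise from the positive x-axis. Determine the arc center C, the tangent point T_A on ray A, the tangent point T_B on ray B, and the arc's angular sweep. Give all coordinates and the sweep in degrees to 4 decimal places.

center=(-12.3481,13.1257) T_A=(-3.8708,27.7113) T_B=(-3.8277,-1.4349) sweep=119.4996

bisector direction at 180.0847° = (-0.999999,-0.001478)
center distance |VC| = r/sin(θ/2) = 16.870297/sin(30.2502°) = 33.487629
C = V + |VC|·bis = (-12.3481,13.1257)
T_A = V + ((C−V)·d_A)·d_A = V + 28.9277·d_A = (-3.8708,27.7113)
T_B = V + ((C−V)·d_B)·d_B = V + 28.9277·d_B = (-3.8277,-1.4349)
sweep = 180° − θ = 119.4996°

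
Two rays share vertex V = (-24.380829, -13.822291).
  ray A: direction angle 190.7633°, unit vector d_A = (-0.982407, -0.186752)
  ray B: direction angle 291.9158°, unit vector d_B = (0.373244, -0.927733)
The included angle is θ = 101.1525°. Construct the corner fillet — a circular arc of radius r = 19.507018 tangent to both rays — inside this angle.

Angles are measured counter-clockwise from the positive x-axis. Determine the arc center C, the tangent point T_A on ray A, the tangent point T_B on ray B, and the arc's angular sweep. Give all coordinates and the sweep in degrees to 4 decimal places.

bisector direction at 241.3396° = (-0.479618,-0.877477)
center distance |VC| = r/sin(θ/2) = 19.507018/sin(50.5763°) = 25.252771
C = V + |VC|·bis = (-36.4925,-35.9810)
T_A = V + ((C−V)·d_A)·d_A = V + 16.0368·d_A = (-40.1355,-16.8172)
T_B = V + ((C−V)·d_B)·d_B = V + 16.0368·d_B = (-18.3952,-28.7002)
sweep = 180° − θ = 78.8475°

center=(-36.4925,-35.9810) T_A=(-40.1355,-16.8172) T_B=(-18.3952,-28.7002) sweep=78.8475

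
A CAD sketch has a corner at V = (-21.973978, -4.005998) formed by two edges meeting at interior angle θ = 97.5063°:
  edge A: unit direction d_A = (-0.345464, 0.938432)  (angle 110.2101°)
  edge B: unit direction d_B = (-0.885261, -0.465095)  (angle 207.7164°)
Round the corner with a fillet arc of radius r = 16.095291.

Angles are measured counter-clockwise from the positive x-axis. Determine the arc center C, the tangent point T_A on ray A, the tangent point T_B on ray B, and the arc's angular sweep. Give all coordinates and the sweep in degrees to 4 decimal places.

center=(-41.9541,3.6783) T_A=(-26.8497,9.2387) T_B=(-34.4682,-10.5702) sweep=82.4937

bisector direction at 158.9633° = (-0.933350,0.358967)
center distance |VC| = r/sin(θ/2) = 16.095291/sin(48.7531°) = 21.406841
C = V + |VC|·bis = (-41.9541,3.6783)
T_A = V + ((C−V)·d_A)·d_A = V + 14.1136·d_A = (-26.8497,9.2387)
T_B = V + ((C−V)·d_B)·d_B = V + 14.1136·d_B = (-34.4682,-10.5702)
sweep = 180° − θ = 82.4937°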